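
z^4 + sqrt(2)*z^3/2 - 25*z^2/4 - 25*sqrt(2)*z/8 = z*(z - 5/2)*(z + 5/2)*(z + sqrt(2)/2)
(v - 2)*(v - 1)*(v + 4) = v^3 + v^2 - 10*v + 8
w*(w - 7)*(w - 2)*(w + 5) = w^4 - 4*w^3 - 31*w^2 + 70*w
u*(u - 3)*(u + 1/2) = u^3 - 5*u^2/2 - 3*u/2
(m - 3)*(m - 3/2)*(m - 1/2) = m^3 - 5*m^2 + 27*m/4 - 9/4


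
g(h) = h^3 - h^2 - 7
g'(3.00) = 21.00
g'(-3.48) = 43.29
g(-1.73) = -15.17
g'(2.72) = 16.76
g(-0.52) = -7.41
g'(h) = 3*h^2 - 2*h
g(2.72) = 5.73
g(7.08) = 297.77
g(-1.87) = -17.04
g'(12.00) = 408.00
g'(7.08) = 136.22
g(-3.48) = -61.25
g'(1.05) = 1.21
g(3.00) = 11.00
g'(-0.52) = 1.85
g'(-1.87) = 14.23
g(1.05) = -6.94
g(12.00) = 1577.00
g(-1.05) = -9.26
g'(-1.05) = 5.41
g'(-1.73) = 12.44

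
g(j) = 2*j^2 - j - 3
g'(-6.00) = -25.00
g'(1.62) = 5.48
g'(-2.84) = -12.36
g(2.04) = 3.28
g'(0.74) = 1.96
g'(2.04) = 7.16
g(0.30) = -3.12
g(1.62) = 0.63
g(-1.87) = 5.86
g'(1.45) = 4.80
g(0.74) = -2.64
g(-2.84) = 15.97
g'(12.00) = 47.00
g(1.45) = -0.24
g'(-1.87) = -8.48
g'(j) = 4*j - 1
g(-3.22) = 20.96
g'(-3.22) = -13.88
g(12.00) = 273.00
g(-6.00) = 75.00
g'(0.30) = 0.20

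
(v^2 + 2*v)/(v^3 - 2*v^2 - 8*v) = 1/(v - 4)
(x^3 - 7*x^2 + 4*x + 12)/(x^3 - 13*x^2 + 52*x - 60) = (x + 1)/(x - 5)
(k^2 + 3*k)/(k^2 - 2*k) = (k + 3)/(k - 2)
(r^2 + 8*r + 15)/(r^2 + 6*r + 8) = (r^2 + 8*r + 15)/(r^2 + 6*r + 8)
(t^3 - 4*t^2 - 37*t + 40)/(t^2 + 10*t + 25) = (t^2 - 9*t + 8)/(t + 5)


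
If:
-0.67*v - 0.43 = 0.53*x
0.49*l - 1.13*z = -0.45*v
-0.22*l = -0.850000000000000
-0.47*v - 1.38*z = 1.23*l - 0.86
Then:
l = 3.86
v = -6.09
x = 6.88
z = -0.75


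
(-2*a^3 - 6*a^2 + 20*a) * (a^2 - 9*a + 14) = -2*a^5 + 12*a^4 + 46*a^3 - 264*a^2 + 280*a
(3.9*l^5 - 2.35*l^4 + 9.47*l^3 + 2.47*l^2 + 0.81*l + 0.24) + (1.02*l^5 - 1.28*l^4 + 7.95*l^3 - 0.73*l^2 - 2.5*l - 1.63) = 4.92*l^5 - 3.63*l^4 + 17.42*l^3 + 1.74*l^2 - 1.69*l - 1.39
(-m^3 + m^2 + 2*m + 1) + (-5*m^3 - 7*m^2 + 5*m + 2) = -6*m^3 - 6*m^2 + 7*m + 3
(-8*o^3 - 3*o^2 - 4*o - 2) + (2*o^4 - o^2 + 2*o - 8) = 2*o^4 - 8*o^3 - 4*o^2 - 2*o - 10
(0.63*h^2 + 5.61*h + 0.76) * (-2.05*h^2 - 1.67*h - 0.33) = -1.2915*h^4 - 12.5526*h^3 - 11.1346*h^2 - 3.1205*h - 0.2508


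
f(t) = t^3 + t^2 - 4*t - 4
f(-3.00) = -10.00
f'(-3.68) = 29.27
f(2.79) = 14.34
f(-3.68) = -25.57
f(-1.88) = 0.41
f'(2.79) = 24.93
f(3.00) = 20.00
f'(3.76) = 45.93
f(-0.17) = -3.30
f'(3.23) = 33.76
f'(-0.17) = -4.25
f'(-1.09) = -2.62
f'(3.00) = 29.00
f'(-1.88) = 2.84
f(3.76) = 48.25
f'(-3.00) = 17.00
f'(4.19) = 57.05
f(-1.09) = 0.25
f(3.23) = 27.21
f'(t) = 3*t^2 + 2*t - 4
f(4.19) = 70.36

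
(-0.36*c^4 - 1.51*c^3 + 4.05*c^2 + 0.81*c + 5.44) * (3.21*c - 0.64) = -1.1556*c^5 - 4.6167*c^4 + 13.9669*c^3 + 0.00810000000000022*c^2 + 16.944*c - 3.4816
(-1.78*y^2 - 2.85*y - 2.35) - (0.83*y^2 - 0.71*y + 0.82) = -2.61*y^2 - 2.14*y - 3.17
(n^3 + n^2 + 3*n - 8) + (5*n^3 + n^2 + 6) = 6*n^3 + 2*n^2 + 3*n - 2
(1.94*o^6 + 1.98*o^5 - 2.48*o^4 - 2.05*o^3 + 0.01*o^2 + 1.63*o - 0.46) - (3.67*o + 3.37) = 1.94*o^6 + 1.98*o^5 - 2.48*o^4 - 2.05*o^3 + 0.01*o^2 - 2.04*o - 3.83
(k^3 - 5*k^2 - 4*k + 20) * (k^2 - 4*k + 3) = k^5 - 9*k^4 + 19*k^3 + 21*k^2 - 92*k + 60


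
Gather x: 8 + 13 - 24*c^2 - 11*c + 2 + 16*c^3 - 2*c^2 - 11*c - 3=16*c^3 - 26*c^2 - 22*c + 20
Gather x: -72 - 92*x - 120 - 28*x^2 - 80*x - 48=-28*x^2 - 172*x - 240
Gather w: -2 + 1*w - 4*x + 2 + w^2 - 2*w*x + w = w^2 + w*(2 - 2*x) - 4*x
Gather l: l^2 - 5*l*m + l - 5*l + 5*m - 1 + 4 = l^2 + l*(-5*m - 4) + 5*m + 3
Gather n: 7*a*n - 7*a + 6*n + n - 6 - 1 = -7*a + n*(7*a + 7) - 7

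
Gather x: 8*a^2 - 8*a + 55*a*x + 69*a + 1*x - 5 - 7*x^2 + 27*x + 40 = 8*a^2 + 61*a - 7*x^2 + x*(55*a + 28) + 35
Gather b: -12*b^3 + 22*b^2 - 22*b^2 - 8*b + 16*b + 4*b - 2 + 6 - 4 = -12*b^3 + 12*b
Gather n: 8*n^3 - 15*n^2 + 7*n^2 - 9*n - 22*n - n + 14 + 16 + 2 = 8*n^3 - 8*n^2 - 32*n + 32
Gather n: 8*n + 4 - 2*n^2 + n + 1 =-2*n^2 + 9*n + 5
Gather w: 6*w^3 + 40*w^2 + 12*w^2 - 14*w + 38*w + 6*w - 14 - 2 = 6*w^3 + 52*w^2 + 30*w - 16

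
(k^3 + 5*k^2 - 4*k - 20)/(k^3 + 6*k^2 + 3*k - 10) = (k - 2)/(k - 1)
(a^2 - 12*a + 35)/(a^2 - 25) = (a - 7)/(a + 5)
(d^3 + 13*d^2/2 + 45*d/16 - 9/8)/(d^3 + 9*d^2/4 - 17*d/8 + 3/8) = (4*d^2 + 27*d + 18)/(2*(2*d^2 + 5*d - 3))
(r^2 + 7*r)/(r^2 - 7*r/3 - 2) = 3*r*(r + 7)/(3*r^2 - 7*r - 6)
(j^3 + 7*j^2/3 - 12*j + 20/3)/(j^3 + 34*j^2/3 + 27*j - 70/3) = (j - 2)/(j + 7)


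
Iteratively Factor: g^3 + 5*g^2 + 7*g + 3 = (g + 3)*(g^2 + 2*g + 1) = (g + 1)*(g + 3)*(g + 1)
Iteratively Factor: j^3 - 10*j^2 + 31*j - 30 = (j - 5)*(j^2 - 5*j + 6) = (j - 5)*(j - 3)*(j - 2)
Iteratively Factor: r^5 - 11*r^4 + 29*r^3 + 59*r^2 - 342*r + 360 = (r + 3)*(r^4 - 14*r^3 + 71*r^2 - 154*r + 120) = (r - 5)*(r + 3)*(r^3 - 9*r^2 + 26*r - 24) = (r - 5)*(r - 4)*(r + 3)*(r^2 - 5*r + 6) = (r - 5)*(r - 4)*(r - 2)*(r + 3)*(r - 3)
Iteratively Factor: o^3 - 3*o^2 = (o)*(o^2 - 3*o) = o*(o - 3)*(o)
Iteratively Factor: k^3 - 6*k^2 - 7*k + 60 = (k + 3)*(k^2 - 9*k + 20) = (k - 4)*(k + 3)*(k - 5)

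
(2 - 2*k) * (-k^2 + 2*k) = 2*k^3 - 6*k^2 + 4*k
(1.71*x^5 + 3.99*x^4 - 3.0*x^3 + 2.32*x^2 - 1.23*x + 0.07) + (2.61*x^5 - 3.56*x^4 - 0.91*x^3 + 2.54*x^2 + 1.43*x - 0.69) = 4.32*x^5 + 0.43*x^4 - 3.91*x^3 + 4.86*x^2 + 0.2*x - 0.62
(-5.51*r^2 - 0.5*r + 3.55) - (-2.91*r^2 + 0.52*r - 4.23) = -2.6*r^2 - 1.02*r + 7.78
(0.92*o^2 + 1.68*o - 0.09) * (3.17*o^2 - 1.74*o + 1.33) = 2.9164*o^4 + 3.7248*o^3 - 1.9849*o^2 + 2.391*o - 0.1197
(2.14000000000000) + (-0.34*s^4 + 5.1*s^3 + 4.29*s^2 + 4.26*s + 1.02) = -0.34*s^4 + 5.1*s^3 + 4.29*s^2 + 4.26*s + 3.16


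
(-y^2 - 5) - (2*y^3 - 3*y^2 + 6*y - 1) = -2*y^3 + 2*y^2 - 6*y - 4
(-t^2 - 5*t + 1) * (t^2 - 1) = -t^4 - 5*t^3 + 2*t^2 + 5*t - 1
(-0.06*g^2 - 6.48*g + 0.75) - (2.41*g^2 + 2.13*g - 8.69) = -2.47*g^2 - 8.61*g + 9.44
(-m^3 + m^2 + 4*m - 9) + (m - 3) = -m^3 + m^2 + 5*m - 12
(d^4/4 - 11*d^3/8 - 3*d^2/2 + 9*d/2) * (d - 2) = d^5/4 - 15*d^4/8 + 5*d^3/4 + 15*d^2/2 - 9*d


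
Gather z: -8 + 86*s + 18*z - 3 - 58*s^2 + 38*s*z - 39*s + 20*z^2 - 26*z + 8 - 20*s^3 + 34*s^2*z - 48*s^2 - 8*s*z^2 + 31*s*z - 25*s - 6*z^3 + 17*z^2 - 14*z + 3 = -20*s^3 - 106*s^2 + 22*s - 6*z^3 + z^2*(37 - 8*s) + z*(34*s^2 + 69*s - 22)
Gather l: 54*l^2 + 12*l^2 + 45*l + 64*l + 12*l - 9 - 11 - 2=66*l^2 + 121*l - 22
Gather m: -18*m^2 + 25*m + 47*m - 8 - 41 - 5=-18*m^2 + 72*m - 54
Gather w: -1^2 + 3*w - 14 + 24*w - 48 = 27*w - 63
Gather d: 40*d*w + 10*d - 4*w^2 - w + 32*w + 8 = d*(40*w + 10) - 4*w^2 + 31*w + 8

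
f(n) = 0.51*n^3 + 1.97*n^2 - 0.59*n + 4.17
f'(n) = 1.53*n^2 + 3.94*n - 0.59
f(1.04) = 6.26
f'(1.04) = 5.16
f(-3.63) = 7.88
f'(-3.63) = 5.27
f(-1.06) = 6.40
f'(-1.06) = -3.05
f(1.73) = 11.69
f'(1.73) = 10.81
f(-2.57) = 10.04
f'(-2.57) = -0.61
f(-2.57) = 10.04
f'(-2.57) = -0.61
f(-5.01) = -7.56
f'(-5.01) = 18.07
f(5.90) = 174.01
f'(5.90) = 75.92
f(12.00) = 1162.05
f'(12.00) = 267.01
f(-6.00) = -31.53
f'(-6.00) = 30.85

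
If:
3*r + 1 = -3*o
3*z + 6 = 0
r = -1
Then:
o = 2/3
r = -1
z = -2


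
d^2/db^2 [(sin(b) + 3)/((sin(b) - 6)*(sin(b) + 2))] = (-sin(b)^5 - 16*sin(b)^4 - 34*sin(b)^3 - 126*sin(b)^2 + 72)/((sin(b) - 6)^3*(sin(b) + 2)^3)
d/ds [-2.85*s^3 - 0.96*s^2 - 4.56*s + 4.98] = -8.55*s^2 - 1.92*s - 4.56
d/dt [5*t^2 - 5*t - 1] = 10*t - 5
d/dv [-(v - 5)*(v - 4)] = 9 - 2*v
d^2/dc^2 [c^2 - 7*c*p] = 2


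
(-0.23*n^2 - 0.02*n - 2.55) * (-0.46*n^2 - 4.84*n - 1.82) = 0.1058*n^4 + 1.1224*n^3 + 1.6884*n^2 + 12.3784*n + 4.641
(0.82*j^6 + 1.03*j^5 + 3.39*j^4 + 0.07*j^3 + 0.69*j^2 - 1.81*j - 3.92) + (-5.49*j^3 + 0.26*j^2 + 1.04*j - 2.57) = 0.82*j^6 + 1.03*j^5 + 3.39*j^4 - 5.42*j^3 + 0.95*j^2 - 0.77*j - 6.49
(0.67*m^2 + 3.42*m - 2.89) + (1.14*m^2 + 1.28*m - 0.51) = 1.81*m^2 + 4.7*m - 3.4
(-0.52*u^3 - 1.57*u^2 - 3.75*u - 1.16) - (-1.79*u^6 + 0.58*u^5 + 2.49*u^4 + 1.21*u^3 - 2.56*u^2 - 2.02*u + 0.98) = 1.79*u^6 - 0.58*u^5 - 2.49*u^4 - 1.73*u^3 + 0.99*u^2 - 1.73*u - 2.14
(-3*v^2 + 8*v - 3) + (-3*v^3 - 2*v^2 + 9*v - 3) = -3*v^3 - 5*v^2 + 17*v - 6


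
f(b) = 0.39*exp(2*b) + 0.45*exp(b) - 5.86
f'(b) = 0.78*exp(2*b) + 0.45*exp(b)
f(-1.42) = -5.73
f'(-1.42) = 0.15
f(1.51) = 4.17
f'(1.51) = 18.02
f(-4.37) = -5.85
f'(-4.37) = 0.01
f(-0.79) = -5.58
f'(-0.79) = 0.36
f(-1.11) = -5.67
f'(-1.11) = 0.23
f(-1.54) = -5.75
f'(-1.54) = 0.13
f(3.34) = 317.40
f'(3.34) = 633.83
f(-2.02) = -5.79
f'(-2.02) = 0.07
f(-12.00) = -5.86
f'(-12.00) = 0.00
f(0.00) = -5.02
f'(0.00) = 1.23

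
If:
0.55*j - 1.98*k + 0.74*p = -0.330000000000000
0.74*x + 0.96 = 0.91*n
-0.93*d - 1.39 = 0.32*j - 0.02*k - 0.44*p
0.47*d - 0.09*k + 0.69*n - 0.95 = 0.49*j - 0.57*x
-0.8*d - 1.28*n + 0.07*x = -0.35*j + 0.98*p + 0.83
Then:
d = -0.544643910643381*x - 1.61985776660461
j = 1.69537491962178*x - 1.83688920887833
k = 0.493139472020464*x - 0.926059444907719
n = 0.813186813186813*x + 1.05494505494505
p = 0.0594053362277607*x - 1.55852518383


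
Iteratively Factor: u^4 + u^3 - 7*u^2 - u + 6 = (u + 3)*(u^3 - 2*u^2 - u + 2) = (u + 1)*(u + 3)*(u^2 - 3*u + 2) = (u - 1)*(u + 1)*(u + 3)*(u - 2)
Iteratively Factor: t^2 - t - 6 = (t + 2)*(t - 3)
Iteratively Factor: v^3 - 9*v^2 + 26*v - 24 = (v - 3)*(v^2 - 6*v + 8) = (v - 4)*(v - 3)*(v - 2)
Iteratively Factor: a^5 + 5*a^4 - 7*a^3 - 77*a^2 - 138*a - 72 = (a + 3)*(a^4 + 2*a^3 - 13*a^2 - 38*a - 24) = (a + 1)*(a + 3)*(a^3 + a^2 - 14*a - 24) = (a + 1)*(a + 3)^2*(a^2 - 2*a - 8) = (a - 4)*(a + 1)*(a + 3)^2*(a + 2)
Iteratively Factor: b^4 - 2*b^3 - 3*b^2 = (b)*(b^3 - 2*b^2 - 3*b) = b*(b + 1)*(b^2 - 3*b) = b*(b - 3)*(b + 1)*(b)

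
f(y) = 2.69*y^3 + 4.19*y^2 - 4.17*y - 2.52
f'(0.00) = -4.17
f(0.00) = -2.52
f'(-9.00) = 574.08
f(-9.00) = -1586.61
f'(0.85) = 8.78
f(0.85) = -1.39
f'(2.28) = 56.89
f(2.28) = 41.64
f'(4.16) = 170.35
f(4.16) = 246.30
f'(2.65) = 74.71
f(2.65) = 65.91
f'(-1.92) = 9.49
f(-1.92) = 1.89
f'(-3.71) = 75.82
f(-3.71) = -66.74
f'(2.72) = 78.33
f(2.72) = 71.27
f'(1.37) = 22.46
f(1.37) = 6.55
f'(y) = 8.07*y^2 + 8.38*y - 4.17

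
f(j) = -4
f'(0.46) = 0.00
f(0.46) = -4.00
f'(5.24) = 0.00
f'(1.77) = 0.00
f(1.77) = -4.00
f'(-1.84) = 0.00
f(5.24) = -4.00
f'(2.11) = 0.00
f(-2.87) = -4.00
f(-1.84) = -4.00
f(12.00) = -4.00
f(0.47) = -4.00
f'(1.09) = 0.00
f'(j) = 0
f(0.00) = -4.00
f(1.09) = -4.00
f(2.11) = -4.00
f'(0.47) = 0.00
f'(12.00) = 0.00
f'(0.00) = 0.00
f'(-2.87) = 0.00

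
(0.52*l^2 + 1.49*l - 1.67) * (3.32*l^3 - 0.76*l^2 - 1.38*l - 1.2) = 1.7264*l^5 + 4.5516*l^4 - 7.3944*l^3 - 1.411*l^2 + 0.5166*l + 2.004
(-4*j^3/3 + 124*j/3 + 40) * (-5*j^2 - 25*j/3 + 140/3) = 20*j^5/3 + 100*j^4/9 - 2420*j^3/9 - 4900*j^2/9 + 14360*j/9 + 5600/3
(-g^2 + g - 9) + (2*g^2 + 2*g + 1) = g^2 + 3*g - 8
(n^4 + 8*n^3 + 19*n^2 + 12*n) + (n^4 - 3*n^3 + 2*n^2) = 2*n^4 + 5*n^3 + 21*n^2 + 12*n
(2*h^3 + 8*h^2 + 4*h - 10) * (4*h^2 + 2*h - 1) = 8*h^5 + 36*h^4 + 30*h^3 - 40*h^2 - 24*h + 10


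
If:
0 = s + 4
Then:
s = -4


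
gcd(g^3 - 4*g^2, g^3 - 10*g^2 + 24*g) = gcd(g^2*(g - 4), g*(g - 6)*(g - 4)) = g^2 - 4*g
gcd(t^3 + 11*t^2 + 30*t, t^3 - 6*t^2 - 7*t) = t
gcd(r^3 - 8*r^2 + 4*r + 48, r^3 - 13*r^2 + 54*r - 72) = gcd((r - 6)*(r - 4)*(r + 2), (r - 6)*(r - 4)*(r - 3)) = r^2 - 10*r + 24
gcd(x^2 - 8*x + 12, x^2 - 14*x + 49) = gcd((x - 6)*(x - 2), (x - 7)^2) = 1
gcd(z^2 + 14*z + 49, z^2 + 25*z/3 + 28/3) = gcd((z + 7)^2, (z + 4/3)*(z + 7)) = z + 7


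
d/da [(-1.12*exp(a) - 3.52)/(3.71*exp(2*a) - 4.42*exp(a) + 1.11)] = (4.1552*exp(2*a) + 26.1184*exp(a) - 16.8016)*exp(a)/(13.7641*exp(4*a) - 32.7964*exp(3*a) + 27.7726*exp(2*a) - 9.8124*exp(a) + 1.2321)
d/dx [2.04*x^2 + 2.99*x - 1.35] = 4.08*x + 2.99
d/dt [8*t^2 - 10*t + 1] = 16*t - 10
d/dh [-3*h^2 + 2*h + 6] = 2 - 6*h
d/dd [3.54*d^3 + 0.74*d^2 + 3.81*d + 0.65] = 10.62*d^2 + 1.48*d + 3.81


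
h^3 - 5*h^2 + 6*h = h*(h - 3)*(h - 2)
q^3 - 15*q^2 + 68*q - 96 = (q - 8)*(q - 4)*(q - 3)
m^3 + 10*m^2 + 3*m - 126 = (m - 3)*(m + 6)*(m + 7)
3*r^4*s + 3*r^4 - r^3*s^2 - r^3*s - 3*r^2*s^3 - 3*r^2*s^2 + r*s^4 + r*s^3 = (-3*r + s)*(-r + s)*(r + s)*(r*s + r)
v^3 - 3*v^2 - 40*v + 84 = (v - 7)*(v - 2)*(v + 6)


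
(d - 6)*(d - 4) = d^2 - 10*d + 24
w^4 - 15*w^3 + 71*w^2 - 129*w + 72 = (w - 8)*(w - 3)^2*(w - 1)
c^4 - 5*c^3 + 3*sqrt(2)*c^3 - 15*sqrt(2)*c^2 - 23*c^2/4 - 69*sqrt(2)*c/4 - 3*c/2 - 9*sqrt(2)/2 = (c - 6)*(c + 1/2)^2*(c + 3*sqrt(2))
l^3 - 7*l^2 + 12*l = l*(l - 4)*(l - 3)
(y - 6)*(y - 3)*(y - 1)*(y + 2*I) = y^4 - 10*y^3 + 2*I*y^3 + 27*y^2 - 20*I*y^2 - 18*y + 54*I*y - 36*I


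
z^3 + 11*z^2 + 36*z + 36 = (z + 2)*(z + 3)*(z + 6)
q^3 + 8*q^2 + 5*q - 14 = (q - 1)*(q + 2)*(q + 7)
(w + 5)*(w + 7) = w^2 + 12*w + 35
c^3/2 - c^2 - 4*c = c*(c/2 + 1)*(c - 4)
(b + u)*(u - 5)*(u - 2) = b*u^2 - 7*b*u + 10*b + u^3 - 7*u^2 + 10*u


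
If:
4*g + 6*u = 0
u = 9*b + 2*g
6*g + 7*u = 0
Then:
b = 0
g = 0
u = 0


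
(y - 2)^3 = y^3 - 6*y^2 + 12*y - 8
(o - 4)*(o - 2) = o^2 - 6*o + 8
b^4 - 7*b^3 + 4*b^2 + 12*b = b*(b - 6)*(b - 2)*(b + 1)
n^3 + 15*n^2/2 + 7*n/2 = n*(n + 1/2)*(n + 7)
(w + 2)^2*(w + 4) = w^3 + 8*w^2 + 20*w + 16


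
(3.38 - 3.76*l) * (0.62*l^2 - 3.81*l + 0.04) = -2.3312*l^3 + 16.4212*l^2 - 13.0282*l + 0.1352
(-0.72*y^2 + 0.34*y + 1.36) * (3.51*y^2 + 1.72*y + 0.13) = -2.5272*y^4 - 0.0449999999999999*y^3 + 5.2648*y^2 + 2.3834*y + 0.1768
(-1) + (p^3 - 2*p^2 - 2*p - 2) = p^3 - 2*p^2 - 2*p - 3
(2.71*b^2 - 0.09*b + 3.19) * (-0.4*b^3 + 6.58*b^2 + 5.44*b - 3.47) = -1.084*b^5 + 17.8678*b^4 + 12.8742*b^3 + 11.0969*b^2 + 17.6659*b - 11.0693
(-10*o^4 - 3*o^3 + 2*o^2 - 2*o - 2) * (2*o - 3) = -20*o^5 + 24*o^4 + 13*o^3 - 10*o^2 + 2*o + 6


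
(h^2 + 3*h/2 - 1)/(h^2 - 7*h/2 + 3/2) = (h + 2)/(h - 3)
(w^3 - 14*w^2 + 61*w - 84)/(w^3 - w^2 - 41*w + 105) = (w^2 - 11*w + 28)/(w^2 + 2*w - 35)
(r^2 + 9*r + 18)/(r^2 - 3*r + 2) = (r^2 + 9*r + 18)/(r^2 - 3*r + 2)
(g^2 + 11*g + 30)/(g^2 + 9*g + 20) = (g + 6)/(g + 4)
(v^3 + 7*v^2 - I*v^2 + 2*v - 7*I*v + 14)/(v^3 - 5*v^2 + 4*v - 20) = (v^2 + v*(7 + I) + 7*I)/(v^2 + v*(-5 + 2*I) - 10*I)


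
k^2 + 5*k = k*(k + 5)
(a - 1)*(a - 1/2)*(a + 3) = a^3 + 3*a^2/2 - 4*a + 3/2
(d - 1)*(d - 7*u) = d^2 - 7*d*u - d + 7*u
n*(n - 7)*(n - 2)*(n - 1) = n^4 - 10*n^3 + 23*n^2 - 14*n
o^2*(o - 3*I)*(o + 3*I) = o^4 + 9*o^2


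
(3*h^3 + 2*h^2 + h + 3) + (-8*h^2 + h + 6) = 3*h^3 - 6*h^2 + 2*h + 9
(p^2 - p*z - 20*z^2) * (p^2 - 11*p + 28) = p^4 - p^3*z - 11*p^3 - 20*p^2*z^2 + 11*p^2*z + 28*p^2 + 220*p*z^2 - 28*p*z - 560*z^2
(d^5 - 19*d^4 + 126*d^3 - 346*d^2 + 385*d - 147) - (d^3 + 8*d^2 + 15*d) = d^5 - 19*d^4 + 125*d^3 - 354*d^2 + 370*d - 147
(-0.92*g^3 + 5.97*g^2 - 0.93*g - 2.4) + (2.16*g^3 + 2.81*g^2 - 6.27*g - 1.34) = 1.24*g^3 + 8.78*g^2 - 7.2*g - 3.74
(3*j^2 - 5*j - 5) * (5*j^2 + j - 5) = 15*j^4 - 22*j^3 - 45*j^2 + 20*j + 25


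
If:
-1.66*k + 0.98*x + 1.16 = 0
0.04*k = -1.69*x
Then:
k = 0.69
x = -0.02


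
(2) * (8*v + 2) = 16*v + 4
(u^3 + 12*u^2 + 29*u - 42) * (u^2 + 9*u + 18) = u^5 + 21*u^4 + 155*u^3 + 435*u^2 + 144*u - 756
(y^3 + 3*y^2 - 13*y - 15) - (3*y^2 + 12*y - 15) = y^3 - 25*y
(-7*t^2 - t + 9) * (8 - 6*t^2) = 42*t^4 + 6*t^3 - 110*t^2 - 8*t + 72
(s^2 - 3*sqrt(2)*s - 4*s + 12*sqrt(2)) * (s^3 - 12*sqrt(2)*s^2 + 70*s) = s^5 - 15*sqrt(2)*s^4 - 4*s^4 + 60*sqrt(2)*s^3 + 142*s^3 - 568*s^2 - 210*sqrt(2)*s^2 + 840*sqrt(2)*s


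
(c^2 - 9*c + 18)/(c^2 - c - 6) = (c - 6)/(c + 2)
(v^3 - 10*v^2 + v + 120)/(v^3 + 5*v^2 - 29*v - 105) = (v - 8)/(v + 7)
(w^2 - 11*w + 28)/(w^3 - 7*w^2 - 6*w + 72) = (w - 7)/(w^2 - 3*w - 18)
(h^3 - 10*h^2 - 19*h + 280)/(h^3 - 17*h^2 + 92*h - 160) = (h^2 - 2*h - 35)/(h^2 - 9*h + 20)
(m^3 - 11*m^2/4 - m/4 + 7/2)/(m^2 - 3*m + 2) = (4*m^2 - 3*m - 7)/(4*(m - 1))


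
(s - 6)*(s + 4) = s^2 - 2*s - 24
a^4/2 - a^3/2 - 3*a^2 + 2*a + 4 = (a/2 + 1)*(a - 2)^2*(a + 1)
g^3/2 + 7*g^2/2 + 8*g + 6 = (g/2 + 1)*(g + 2)*(g + 3)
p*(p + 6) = p^2 + 6*p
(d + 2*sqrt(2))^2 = d^2 + 4*sqrt(2)*d + 8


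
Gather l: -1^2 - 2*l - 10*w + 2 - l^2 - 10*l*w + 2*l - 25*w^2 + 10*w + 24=-l^2 - 10*l*w - 25*w^2 + 25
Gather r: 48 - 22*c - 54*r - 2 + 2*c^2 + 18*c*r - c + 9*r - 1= 2*c^2 - 23*c + r*(18*c - 45) + 45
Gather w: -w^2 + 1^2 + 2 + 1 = 4 - w^2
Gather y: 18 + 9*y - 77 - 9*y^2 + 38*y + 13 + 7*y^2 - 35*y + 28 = -2*y^2 + 12*y - 18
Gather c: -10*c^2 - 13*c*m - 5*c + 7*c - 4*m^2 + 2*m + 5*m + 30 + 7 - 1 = -10*c^2 + c*(2 - 13*m) - 4*m^2 + 7*m + 36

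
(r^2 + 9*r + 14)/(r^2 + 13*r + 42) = (r + 2)/(r + 6)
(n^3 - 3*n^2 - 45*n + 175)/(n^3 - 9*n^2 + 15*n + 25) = (n + 7)/(n + 1)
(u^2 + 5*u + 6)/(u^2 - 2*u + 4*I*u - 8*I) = (u^2 + 5*u + 6)/(u^2 + u*(-2 + 4*I) - 8*I)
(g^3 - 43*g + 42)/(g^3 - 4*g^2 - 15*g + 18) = (g + 7)/(g + 3)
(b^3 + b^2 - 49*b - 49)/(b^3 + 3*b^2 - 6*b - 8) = (b^2 - 49)/(b^2 + 2*b - 8)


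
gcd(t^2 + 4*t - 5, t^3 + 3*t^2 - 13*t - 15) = t + 5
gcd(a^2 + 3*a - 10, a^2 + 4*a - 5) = a + 5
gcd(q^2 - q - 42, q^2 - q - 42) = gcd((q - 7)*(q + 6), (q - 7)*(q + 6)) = q^2 - q - 42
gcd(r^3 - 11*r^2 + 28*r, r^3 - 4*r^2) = r^2 - 4*r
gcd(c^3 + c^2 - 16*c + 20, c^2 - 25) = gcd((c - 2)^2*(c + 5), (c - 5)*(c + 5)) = c + 5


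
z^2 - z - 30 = (z - 6)*(z + 5)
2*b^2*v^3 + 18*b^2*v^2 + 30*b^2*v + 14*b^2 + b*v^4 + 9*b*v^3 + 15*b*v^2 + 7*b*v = (2*b + v)*(v + 1)*(v + 7)*(b*v + b)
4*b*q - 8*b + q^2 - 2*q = (4*b + q)*(q - 2)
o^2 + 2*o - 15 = (o - 3)*(o + 5)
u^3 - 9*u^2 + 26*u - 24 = (u - 4)*(u - 3)*(u - 2)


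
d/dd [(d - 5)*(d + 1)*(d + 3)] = 3*d^2 - 2*d - 17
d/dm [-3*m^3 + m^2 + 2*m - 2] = -9*m^2 + 2*m + 2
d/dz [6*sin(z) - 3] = 6*cos(z)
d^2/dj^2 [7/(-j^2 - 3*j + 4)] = 14*(j^2 + 3*j - (2*j + 3)^2 - 4)/(j^2 + 3*j - 4)^3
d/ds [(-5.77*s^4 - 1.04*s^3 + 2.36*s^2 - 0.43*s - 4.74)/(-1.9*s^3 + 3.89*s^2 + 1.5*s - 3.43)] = (10.963*s^6 - 44.8906*s^5 - 25.5266*s^4 + 74.4104*s^3 - 11.1037*s^2 + 20.6876*s + 8.5849)/(3.61*s^6 - 14.782*s^5 + 9.4321*s^4 + 24.704*s^3 - 24.4354*s^2 - 10.29*s + 11.7649)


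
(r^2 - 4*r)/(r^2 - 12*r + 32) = r/(r - 8)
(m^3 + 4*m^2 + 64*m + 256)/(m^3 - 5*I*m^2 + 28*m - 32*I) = (m^2 + m*(4 + 8*I) + 32*I)/(m^2 + 3*I*m + 4)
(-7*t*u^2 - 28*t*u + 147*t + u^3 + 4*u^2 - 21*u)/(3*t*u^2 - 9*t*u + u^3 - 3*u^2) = (-7*t*u - 49*t + u^2 + 7*u)/(u*(3*t + u))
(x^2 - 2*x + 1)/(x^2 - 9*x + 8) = (x - 1)/(x - 8)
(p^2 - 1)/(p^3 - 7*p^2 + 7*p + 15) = (p - 1)/(p^2 - 8*p + 15)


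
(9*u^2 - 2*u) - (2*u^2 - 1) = 7*u^2 - 2*u + 1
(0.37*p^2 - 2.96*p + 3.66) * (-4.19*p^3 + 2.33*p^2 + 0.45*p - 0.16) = -1.5503*p^5 + 13.2645*p^4 - 22.0657*p^3 + 7.1366*p^2 + 2.1206*p - 0.5856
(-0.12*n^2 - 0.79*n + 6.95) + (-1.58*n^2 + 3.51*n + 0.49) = -1.7*n^2 + 2.72*n + 7.44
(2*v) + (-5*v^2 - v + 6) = -5*v^2 + v + 6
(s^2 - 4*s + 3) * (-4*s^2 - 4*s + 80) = -4*s^4 + 12*s^3 + 84*s^2 - 332*s + 240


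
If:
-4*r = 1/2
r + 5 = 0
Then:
No Solution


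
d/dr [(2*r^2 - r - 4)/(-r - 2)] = 2*(-r^2 - 4*r - 1)/(r^2 + 4*r + 4)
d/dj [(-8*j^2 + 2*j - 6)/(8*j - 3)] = 2*(-32*j^2 + 24*j + 21)/(64*j^2 - 48*j + 9)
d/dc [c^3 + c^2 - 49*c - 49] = 3*c^2 + 2*c - 49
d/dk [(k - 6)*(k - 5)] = 2*k - 11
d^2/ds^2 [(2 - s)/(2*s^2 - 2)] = (4*s^2*(2 - s) + (3*s - 2)*(s^2 - 1))/(s^2 - 1)^3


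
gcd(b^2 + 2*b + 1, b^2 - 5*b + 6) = 1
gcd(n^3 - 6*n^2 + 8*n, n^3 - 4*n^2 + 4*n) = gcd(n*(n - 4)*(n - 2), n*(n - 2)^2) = n^2 - 2*n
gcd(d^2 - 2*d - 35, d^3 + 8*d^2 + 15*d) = d + 5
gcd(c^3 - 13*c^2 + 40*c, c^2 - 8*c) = c^2 - 8*c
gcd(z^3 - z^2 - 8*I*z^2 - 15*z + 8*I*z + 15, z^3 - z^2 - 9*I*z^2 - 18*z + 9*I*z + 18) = z^2 + z*(-1 - 3*I) + 3*I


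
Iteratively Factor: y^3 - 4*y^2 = (y - 4)*(y^2) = y*(y - 4)*(y)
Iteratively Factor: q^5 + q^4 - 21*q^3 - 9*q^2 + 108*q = (q - 3)*(q^4 + 4*q^3 - 9*q^2 - 36*q) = (q - 3)^2*(q^3 + 7*q^2 + 12*q) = q*(q - 3)^2*(q^2 + 7*q + 12) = q*(q - 3)^2*(q + 3)*(q + 4)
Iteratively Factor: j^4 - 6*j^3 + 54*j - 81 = (j + 3)*(j^3 - 9*j^2 + 27*j - 27) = (j - 3)*(j + 3)*(j^2 - 6*j + 9) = (j - 3)^2*(j + 3)*(j - 3)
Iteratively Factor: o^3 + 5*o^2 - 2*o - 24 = (o - 2)*(o^2 + 7*o + 12) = (o - 2)*(o + 4)*(o + 3)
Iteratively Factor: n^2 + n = (n)*(n + 1)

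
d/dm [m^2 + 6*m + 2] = 2*m + 6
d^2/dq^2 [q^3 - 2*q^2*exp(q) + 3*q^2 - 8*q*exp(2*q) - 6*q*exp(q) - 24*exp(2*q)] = -2*q^2*exp(q) - 32*q*exp(2*q) - 14*q*exp(q) + 6*q - 128*exp(2*q) - 16*exp(q) + 6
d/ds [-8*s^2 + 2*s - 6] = 2 - 16*s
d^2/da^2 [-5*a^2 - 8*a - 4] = -10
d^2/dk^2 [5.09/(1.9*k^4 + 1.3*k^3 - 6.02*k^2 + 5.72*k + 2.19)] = ((-116.052*k^2 - 39.702*k + 61.2836)*(1.9*k^4 + 1.3*k^3 - 6.02*k^2 + 5.72*k + 2.19) + 5.09*(7.6*k^3 + 3.9*k^2 - 12.04*k + 5.72)*(15.2*k^3 + 7.8*k^2 - 24.08*k + 11.44))/(1.9*k^4 + 1.3*k^3 - 6.02*k^2 + 5.72*k + 2.19)^3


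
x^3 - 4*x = x*(x - 2)*(x + 2)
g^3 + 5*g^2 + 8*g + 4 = (g + 1)*(g + 2)^2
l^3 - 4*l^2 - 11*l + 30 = (l - 5)*(l - 2)*(l + 3)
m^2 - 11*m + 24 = (m - 8)*(m - 3)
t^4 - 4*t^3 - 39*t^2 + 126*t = t*(t - 7)*(t - 3)*(t + 6)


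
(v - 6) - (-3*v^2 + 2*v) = 3*v^2 - v - 6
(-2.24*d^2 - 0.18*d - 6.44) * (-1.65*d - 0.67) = 3.696*d^3 + 1.7978*d^2 + 10.7466*d + 4.3148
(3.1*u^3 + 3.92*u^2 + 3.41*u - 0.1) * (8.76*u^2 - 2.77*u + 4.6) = 27.156*u^5 + 25.7522*u^4 + 33.2732*u^3 + 7.7103*u^2 + 15.963*u - 0.46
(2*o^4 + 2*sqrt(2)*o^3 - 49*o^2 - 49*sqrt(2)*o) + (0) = 2*o^4 + 2*sqrt(2)*o^3 - 49*o^2 - 49*sqrt(2)*o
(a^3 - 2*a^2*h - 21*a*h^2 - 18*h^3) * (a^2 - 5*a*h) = a^5 - 7*a^4*h - 11*a^3*h^2 + 87*a^2*h^3 + 90*a*h^4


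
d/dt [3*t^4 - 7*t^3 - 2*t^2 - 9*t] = 12*t^3 - 21*t^2 - 4*t - 9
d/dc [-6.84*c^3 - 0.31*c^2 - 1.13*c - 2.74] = -20.52*c^2 - 0.62*c - 1.13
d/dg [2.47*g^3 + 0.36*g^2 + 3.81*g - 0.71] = 7.41*g^2 + 0.72*g + 3.81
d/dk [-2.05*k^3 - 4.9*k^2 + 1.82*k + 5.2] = -6.15*k^2 - 9.8*k + 1.82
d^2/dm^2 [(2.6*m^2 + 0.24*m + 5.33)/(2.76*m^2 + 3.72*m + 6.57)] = (-49.7329919999999*m^3 - 39.267072*m^2 + 302.233248*m + 166.94352)/(21.024576*m^6 + 85.012416*m^5 + 264.724848*m^4 + 456.211872*m^3 + 630.160236*m^2 + 481.720284*m + 283.593393)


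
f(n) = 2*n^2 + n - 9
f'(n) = 4*n + 1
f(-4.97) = 35.43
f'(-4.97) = -18.88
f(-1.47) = -6.15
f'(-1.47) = -4.88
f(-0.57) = -8.92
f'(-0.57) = -1.28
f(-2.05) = -2.64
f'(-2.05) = -7.20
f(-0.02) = -9.02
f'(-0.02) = 0.92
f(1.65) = -1.90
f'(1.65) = 7.60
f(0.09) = -8.89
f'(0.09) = 1.36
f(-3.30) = 9.48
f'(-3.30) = -12.20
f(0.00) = -9.00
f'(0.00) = 1.00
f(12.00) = 291.00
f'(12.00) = 49.00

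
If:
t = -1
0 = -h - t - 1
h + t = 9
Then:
No Solution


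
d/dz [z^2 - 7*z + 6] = 2*z - 7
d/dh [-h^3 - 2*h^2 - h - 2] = -3*h^2 - 4*h - 1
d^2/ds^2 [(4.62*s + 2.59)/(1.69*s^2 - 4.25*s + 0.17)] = ((30.5158 - 46.8468*s)*(1.69*s^2 - 4.25*s + 0.17) + (3.38*s - 4.25)*(4.62*s + 2.59)*(6.76*s - 8.5))/(1.69*s^2 - 4.25*s + 0.17)^3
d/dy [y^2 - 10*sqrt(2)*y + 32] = 2*y - 10*sqrt(2)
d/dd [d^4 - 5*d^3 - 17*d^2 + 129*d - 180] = 4*d^3 - 15*d^2 - 34*d + 129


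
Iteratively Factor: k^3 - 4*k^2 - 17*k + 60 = (k + 4)*(k^2 - 8*k + 15) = (k - 5)*(k + 4)*(k - 3)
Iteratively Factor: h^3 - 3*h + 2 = (h - 1)*(h^2 + h - 2) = (h - 1)*(h + 2)*(h - 1)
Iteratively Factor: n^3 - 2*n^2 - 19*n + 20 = (n - 1)*(n^2 - n - 20) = (n - 5)*(n - 1)*(n + 4)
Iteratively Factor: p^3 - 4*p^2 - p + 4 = (p + 1)*(p^2 - 5*p + 4) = (p - 1)*(p + 1)*(p - 4)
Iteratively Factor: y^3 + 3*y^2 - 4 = (y + 2)*(y^2 + y - 2) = (y + 2)^2*(y - 1)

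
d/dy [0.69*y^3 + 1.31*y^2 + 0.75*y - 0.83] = 2.07*y^2 + 2.62*y + 0.75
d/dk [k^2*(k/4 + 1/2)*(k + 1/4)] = k*(16*k^2 + 27*k + 4)/16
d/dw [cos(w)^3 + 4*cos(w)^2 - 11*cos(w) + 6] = (-3*cos(w)^2 - 8*cos(w) + 11)*sin(w)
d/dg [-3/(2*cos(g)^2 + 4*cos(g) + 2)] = -3*sin(g)/(cos(g) + 1)^3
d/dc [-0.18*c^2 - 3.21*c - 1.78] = -0.36*c - 3.21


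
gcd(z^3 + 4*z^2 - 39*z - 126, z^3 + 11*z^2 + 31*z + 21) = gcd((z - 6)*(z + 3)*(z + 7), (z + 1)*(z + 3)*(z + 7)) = z^2 + 10*z + 21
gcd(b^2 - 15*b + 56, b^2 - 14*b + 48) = b - 8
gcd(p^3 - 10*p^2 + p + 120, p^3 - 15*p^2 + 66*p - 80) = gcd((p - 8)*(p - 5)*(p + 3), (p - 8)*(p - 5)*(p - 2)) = p^2 - 13*p + 40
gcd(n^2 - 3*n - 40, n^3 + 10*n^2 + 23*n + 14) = 1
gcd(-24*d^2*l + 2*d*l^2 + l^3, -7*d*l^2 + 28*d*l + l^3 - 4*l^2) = l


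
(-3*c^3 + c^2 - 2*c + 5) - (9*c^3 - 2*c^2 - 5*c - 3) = -12*c^3 + 3*c^2 + 3*c + 8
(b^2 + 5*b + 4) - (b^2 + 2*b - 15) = 3*b + 19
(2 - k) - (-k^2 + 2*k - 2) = k^2 - 3*k + 4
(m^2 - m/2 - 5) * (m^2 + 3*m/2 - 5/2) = m^4 + m^3 - 33*m^2/4 - 25*m/4 + 25/2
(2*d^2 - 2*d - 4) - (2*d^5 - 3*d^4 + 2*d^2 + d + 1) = -2*d^5 + 3*d^4 - 3*d - 5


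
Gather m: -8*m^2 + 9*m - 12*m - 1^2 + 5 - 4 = -8*m^2 - 3*m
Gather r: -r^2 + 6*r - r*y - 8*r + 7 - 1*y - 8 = -r^2 + r*(-y - 2) - y - 1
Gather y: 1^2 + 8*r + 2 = 8*r + 3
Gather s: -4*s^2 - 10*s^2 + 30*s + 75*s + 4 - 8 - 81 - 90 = -14*s^2 + 105*s - 175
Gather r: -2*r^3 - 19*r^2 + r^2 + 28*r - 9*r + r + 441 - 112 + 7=-2*r^3 - 18*r^2 + 20*r + 336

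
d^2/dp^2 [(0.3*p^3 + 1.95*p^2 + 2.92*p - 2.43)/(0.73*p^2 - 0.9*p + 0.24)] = (-2.22044604925031e-16*p^5 - 8.88178419700125e-16*p^4 + 6.055316*p^3 - 10.208322*p^2 + 6.613236*p - 1.599048)/(0.389017*p^6 - 1.43883*p^5 + 2.157588*p^4 - 1.67508*p^3 + 0.709344*p^2 - 0.15552*p + 0.013824)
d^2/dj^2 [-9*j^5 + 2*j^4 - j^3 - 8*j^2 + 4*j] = -180*j^3 + 24*j^2 - 6*j - 16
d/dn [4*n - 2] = 4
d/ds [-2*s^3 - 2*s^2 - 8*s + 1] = -6*s^2 - 4*s - 8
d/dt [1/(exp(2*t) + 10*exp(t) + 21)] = 2*(-exp(t) - 5)*exp(t)/(exp(2*t) + 10*exp(t) + 21)^2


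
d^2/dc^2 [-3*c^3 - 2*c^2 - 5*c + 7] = -18*c - 4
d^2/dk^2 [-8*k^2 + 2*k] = -16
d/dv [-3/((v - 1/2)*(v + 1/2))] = 96*v/(16*v^4 - 8*v^2 + 1)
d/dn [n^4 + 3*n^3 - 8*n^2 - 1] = n*(4*n^2 + 9*n - 16)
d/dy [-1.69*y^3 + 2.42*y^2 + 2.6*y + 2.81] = -5.07*y^2 + 4.84*y + 2.6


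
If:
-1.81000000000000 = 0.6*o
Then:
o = -3.02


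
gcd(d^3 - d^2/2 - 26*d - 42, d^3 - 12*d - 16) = d + 2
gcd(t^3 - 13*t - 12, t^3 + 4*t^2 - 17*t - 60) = t^2 - t - 12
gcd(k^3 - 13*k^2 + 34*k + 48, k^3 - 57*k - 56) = k^2 - 7*k - 8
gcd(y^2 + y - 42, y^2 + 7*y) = y + 7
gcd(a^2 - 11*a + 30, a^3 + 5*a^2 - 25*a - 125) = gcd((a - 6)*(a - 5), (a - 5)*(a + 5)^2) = a - 5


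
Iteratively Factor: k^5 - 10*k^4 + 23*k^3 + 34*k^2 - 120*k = (k + 2)*(k^4 - 12*k^3 + 47*k^2 - 60*k) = (k - 3)*(k + 2)*(k^3 - 9*k^2 + 20*k) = (k - 4)*(k - 3)*(k + 2)*(k^2 - 5*k) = (k - 5)*(k - 4)*(k - 3)*(k + 2)*(k)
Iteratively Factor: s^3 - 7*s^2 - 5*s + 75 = (s - 5)*(s^2 - 2*s - 15) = (s - 5)^2*(s + 3)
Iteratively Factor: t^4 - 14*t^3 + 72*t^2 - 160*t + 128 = (t - 2)*(t^3 - 12*t^2 + 48*t - 64) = (t - 4)*(t - 2)*(t^2 - 8*t + 16) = (t - 4)^2*(t - 2)*(t - 4)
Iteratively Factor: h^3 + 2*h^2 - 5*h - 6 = (h + 1)*(h^2 + h - 6) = (h - 2)*(h + 1)*(h + 3)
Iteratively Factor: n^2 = (n)*(n)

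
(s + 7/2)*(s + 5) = s^2 + 17*s/2 + 35/2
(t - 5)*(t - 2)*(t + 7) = t^3 - 39*t + 70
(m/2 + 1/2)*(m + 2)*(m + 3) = m^3/2 + 3*m^2 + 11*m/2 + 3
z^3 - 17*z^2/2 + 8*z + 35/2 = (z - 7)*(z - 5/2)*(z + 1)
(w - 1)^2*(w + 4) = w^3 + 2*w^2 - 7*w + 4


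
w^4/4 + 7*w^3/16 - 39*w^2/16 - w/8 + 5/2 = (w/4 + 1)*(w - 2)*(w - 5/4)*(w + 1)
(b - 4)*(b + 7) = b^2 + 3*b - 28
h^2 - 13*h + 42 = (h - 7)*(h - 6)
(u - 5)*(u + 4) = u^2 - u - 20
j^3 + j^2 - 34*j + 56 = (j - 4)*(j - 2)*(j + 7)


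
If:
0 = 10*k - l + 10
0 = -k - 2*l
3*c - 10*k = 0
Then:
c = -200/63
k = -20/21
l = 10/21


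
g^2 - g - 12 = (g - 4)*(g + 3)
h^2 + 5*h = h*(h + 5)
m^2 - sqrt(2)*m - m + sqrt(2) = (m - 1)*(m - sqrt(2))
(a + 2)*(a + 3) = a^2 + 5*a + 6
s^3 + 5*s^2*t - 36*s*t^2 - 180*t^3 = (s - 6*t)*(s + 5*t)*(s + 6*t)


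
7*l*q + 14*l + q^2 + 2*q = (7*l + q)*(q + 2)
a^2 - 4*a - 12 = (a - 6)*(a + 2)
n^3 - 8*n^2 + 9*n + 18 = (n - 6)*(n - 3)*(n + 1)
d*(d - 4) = d^2 - 4*d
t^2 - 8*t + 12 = (t - 6)*(t - 2)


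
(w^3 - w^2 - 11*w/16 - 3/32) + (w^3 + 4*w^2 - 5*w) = 2*w^3 + 3*w^2 - 91*w/16 - 3/32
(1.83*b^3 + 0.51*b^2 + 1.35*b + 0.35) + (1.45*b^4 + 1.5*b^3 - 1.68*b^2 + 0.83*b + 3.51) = 1.45*b^4 + 3.33*b^3 - 1.17*b^2 + 2.18*b + 3.86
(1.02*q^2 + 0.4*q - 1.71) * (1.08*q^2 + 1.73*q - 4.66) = 1.1016*q^4 + 2.1966*q^3 - 5.908*q^2 - 4.8223*q + 7.9686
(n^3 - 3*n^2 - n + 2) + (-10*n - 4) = n^3 - 3*n^2 - 11*n - 2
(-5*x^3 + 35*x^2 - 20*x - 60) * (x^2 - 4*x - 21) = -5*x^5 + 55*x^4 - 55*x^3 - 715*x^2 + 660*x + 1260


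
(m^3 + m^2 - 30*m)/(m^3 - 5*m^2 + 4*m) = (m^2 + m - 30)/(m^2 - 5*m + 4)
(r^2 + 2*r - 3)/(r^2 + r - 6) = (r - 1)/(r - 2)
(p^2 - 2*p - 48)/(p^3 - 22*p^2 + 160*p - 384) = (p + 6)/(p^2 - 14*p + 48)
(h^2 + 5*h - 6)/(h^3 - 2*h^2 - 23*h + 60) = (h^2 + 5*h - 6)/(h^3 - 2*h^2 - 23*h + 60)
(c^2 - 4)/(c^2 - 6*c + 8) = (c + 2)/(c - 4)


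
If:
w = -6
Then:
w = -6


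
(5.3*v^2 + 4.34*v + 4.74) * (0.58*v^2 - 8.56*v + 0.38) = 3.074*v^4 - 42.8508*v^3 - 32.3872*v^2 - 38.9252*v + 1.8012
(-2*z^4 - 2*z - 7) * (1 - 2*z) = 4*z^5 - 2*z^4 + 4*z^2 + 12*z - 7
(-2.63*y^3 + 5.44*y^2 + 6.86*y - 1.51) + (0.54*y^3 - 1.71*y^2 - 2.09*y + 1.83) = -2.09*y^3 + 3.73*y^2 + 4.77*y + 0.32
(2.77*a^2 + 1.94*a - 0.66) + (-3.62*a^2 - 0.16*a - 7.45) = -0.85*a^2 + 1.78*a - 8.11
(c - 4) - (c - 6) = 2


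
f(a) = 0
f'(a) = 0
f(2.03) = 0.00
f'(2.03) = 0.00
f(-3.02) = 0.00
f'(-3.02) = 0.00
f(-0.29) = 0.00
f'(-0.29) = 0.00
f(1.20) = 0.00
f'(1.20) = 0.00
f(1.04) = 0.00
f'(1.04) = 0.00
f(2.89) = 0.00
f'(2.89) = 0.00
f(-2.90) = 0.00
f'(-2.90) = 0.00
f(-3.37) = 0.00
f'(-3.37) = 0.00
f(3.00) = 0.00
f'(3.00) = 0.00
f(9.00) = 0.00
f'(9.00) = 0.00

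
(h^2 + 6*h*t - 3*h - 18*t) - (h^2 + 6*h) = 6*h*t - 9*h - 18*t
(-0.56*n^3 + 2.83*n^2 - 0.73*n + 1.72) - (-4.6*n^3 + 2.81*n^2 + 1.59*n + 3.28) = 4.04*n^3 + 0.02*n^2 - 2.32*n - 1.56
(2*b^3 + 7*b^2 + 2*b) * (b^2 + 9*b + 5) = 2*b^5 + 25*b^4 + 75*b^3 + 53*b^2 + 10*b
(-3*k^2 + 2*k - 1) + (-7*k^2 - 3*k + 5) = -10*k^2 - k + 4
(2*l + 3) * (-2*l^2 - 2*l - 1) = -4*l^3 - 10*l^2 - 8*l - 3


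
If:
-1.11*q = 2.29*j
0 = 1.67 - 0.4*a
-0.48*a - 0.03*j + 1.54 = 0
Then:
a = 4.18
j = -15.47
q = 31.91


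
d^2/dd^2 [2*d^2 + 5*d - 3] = 4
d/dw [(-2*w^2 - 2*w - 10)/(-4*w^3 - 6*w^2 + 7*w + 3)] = 2*(-4*w^4 - 8*w^3 - 73*w^2 - 66*w + 32)/(16*w^6 + 48*w^5 - 20*w^4 - 108*w^3 + 13*w^2 + 42*w + 9)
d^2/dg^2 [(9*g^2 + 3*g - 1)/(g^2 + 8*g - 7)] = 2*(-69*g^3 + 186*g^2 + 39*g + 538)/(g^6 + 24*g^5 + 171*g^4 + 176*g^3 - 1197*g^2 + 1176*g - 343)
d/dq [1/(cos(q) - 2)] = sin(q)/(cos(q) - 2)^2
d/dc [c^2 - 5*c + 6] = 2*c - 5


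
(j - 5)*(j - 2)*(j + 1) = j^3 - 6*j^2 + 3*j + 10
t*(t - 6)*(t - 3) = t^3 - 9*t^2 + 18*t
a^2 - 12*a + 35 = (a - 7)*(a - 5)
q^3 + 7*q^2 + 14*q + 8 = (q + 1)*(q + 2)*(q + 4)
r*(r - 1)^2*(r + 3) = r^4 + r^3 - 5*r^2 + 3*r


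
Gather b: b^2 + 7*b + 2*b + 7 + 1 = b^2 + 9*b + 8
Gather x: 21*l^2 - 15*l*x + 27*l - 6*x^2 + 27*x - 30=21*l^2 + 27*l - 6*x^2 + x*(27 - 15*l) - 30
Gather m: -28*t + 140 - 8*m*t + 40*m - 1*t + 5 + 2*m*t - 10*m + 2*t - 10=m*(30 - 6*t) - 27*t + 135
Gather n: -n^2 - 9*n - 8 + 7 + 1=-n^2 - 9*n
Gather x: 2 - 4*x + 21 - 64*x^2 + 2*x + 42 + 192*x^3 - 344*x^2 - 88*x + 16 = 192*x^3 - 408*x^2 - 90*x + 81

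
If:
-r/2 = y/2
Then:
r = -y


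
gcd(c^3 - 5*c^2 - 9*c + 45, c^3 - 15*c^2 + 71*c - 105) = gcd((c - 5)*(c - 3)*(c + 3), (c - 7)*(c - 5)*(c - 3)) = c^2 - 8*c + 15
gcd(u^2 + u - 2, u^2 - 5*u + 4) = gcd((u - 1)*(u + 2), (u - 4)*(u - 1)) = u - 1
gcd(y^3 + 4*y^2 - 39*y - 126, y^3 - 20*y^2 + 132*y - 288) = y - 6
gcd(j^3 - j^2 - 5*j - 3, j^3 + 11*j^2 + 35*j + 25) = j + 1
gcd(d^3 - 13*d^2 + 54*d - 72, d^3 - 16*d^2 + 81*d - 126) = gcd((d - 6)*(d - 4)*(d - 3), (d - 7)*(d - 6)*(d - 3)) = d^2 - 9*d + 18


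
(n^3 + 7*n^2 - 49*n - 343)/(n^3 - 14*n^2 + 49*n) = (n^2 + 14*n + 49)/(n*(n - 7))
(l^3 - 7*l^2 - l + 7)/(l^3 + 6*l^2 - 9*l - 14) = (l^2 - 8*l + 7)/(l^2 + 5*l - 14)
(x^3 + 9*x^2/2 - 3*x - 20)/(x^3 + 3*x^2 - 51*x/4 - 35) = 2*(x - 2)/(2*x - 7)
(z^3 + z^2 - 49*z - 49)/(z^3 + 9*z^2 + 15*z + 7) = (z - 7)/(z + 1)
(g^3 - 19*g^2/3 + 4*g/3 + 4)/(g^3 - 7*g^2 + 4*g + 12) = (g^2 - g/3 - 2/3)/(g^2 - g - 2)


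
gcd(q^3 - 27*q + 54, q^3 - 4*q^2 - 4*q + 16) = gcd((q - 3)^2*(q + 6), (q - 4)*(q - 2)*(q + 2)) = 1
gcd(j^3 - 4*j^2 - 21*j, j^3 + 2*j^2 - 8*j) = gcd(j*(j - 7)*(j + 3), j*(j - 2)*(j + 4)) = j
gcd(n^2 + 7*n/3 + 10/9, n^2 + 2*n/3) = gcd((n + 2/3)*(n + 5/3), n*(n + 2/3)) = n + 2/3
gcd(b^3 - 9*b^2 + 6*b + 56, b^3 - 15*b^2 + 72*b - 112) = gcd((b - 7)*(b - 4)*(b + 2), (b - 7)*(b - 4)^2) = b^2 - 11*b + 28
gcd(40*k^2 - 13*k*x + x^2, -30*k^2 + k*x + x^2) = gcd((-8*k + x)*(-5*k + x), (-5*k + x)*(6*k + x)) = -5*k + x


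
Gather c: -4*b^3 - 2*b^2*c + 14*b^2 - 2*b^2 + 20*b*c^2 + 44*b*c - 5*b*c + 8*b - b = -4*b^3 + 12*b^2 + 20*b*c^2 + 7*b + c*(-2*b^2 + 39*b)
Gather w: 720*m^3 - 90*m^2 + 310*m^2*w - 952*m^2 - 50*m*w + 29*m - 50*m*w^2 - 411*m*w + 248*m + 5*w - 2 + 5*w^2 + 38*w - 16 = 720*m^3 - 1042*m^2 + 277*m + w^2*(5 - 50*m) + w*(310*m^2 - 461*m + 43) - 18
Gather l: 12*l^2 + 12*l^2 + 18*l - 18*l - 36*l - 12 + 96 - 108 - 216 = 24*l^2 - 36*l - 240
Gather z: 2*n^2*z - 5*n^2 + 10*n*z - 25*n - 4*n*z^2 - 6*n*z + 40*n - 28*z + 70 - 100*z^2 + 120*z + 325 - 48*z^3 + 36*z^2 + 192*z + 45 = -5*n^2 + 15*n - 48*z^3 + z^2*(-4*n - 64) + z*(2*n^2 + 4*n + 284) + 440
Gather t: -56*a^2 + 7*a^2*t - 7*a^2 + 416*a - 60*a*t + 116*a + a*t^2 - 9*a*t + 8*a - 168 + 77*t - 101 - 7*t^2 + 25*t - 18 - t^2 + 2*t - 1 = -63*a^2 + 540*a + t^2*(a - 8) + t*(7*a^2 - 69*a + 104) - 288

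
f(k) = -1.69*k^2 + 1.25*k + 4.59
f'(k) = 1.25 - 3.38*k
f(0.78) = 4.54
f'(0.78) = -1.39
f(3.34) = -10.09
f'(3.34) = -10.04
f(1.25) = 3.51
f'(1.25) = -2.98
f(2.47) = -2.63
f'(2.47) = -7.10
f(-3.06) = -15.06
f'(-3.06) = 11.59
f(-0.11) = 4.43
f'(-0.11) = 1.62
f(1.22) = 3.60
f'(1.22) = -2.87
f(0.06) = 4.66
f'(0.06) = 1.05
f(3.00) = -6.87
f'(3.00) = -8.89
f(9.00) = -121.05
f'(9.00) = -29.17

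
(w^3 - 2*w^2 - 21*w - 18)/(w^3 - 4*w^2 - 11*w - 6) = (w + 3)/(w + 1)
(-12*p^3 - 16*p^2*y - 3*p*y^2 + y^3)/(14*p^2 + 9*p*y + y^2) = (-6*p^2 - 5*p*y + y^2)/(7*p + y)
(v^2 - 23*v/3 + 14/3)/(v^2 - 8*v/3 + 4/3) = (v - 7)/(v - 2)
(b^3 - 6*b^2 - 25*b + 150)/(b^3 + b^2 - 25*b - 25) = (b - 6)/(b + 1)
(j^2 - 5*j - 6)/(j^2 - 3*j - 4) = (j - 6)/(j - 4)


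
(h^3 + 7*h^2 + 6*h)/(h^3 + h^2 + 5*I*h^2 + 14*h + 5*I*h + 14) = h*(h + 6)/(h^2 + 5*I*h + 14)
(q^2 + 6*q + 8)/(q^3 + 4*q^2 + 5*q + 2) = (q + 4)/(q^2 + 2*q + 1)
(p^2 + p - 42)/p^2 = (p^2 + p - 42)/p^2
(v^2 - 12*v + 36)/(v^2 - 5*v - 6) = (v - 6)/(v + 1)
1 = 1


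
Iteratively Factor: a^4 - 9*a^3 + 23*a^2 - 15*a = (a - 3)*(a^3 - 6*a^2 + 5*a) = a*(a - 3)*(a^2 - 6*a + 5) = a*(a - 3)*(a - 1)*(a - 5)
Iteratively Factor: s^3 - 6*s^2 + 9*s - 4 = (s - 1)*(s^2 - 5*s + 4) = (s - 1)^2*(s - 4)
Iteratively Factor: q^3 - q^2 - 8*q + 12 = (q - 2)*(q^2 + q - 6) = (q - 2)^2*(q + 3)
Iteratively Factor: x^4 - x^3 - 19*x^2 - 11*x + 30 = (x + 3)*(x^3 - 4*x^2 - 7*x + 10) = (x - 5)*(x + 3)*(x^2 + x - 2) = (x - 5)*(x + 2)*(x + 3)*(x - 1)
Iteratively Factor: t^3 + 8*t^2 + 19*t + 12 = (t + 4)*(t^2 + 4*t + 3) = (t + 1)*(t + 4)*(t + 3)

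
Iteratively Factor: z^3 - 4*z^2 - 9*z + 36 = (z + 3)*(z^2 - 7*z + 12) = (z - 3)*(z + 3)*(z - 4)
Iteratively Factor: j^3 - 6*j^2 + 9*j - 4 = (j - 4)*(j^2 - 2*j + 1) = (j - 4)*(j - 1)*(j - 1)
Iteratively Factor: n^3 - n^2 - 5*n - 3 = (n + 1)*(n^2 - 2*n - 3) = (n - 3)*(n + 1)*(n + 1)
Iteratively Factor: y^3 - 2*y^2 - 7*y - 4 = (y + 1)*(y^2 - 3*y - 4) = (y - 4)*(y + 1)*(y + 1)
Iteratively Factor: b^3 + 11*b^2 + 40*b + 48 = (b + 4)*(b^2 + 7*b + 12) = (b + 4)^2*(b + 3)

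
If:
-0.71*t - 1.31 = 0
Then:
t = -1.85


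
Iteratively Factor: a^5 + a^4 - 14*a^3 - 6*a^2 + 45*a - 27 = (a - 3)*(a^4 + 4*a^3 - 2*a^2 - 12*a + 9) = (a - 3)*(a + 3)*(a^3 + a^2 - 5*a + 3) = (a - 3)*(a - 1)*(a + 3)*(a^2 + 2*a - 3) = (a - 3)*(a - 1)*(a + 3)^2*(a - 1)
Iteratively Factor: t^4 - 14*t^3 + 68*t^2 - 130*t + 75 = (t - 5)*(t^3 - 9*t^2 + 23*t - 15) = (t - 5)*(t - 1)*(t^2 - 8*t + 15) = (t - 5)^2*(t - 1)*(t - 3)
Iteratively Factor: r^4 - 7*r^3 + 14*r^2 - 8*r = (r - 1)*(r^3 - 6*r^2 + 8*r) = (r - 2)*(r - 1)*(r^2 - 4*r) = (r - 4)*(r - 2)*(r - 1)*(r)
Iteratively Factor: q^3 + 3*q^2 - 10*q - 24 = (q + 2)*(q^2 + q - 12) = (q - 3)*(q + 2)*(q + 4)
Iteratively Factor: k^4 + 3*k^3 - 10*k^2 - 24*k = (k + 4)*(k^3 - k^2 - 6*k) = (k + 2)*(k + 4)*(k^2 - 3*k) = (k - 3)*(k + 2)*(k + 4)*(k)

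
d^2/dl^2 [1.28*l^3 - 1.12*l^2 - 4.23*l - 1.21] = 7.68*l - 2.24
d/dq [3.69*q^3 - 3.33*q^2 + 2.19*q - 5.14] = 11.07*q^2 - 6.66*q + 2.19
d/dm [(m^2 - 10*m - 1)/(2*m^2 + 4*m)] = (6*m^2 + m + 1)/(m^2*(m^2 + 4*m + 4))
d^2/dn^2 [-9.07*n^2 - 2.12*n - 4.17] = -18.1400000000000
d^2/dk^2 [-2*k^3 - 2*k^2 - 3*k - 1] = -12*k - 4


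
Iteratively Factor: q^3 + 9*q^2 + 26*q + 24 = (q + 2)*(q^2 + 7*q + 12) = (q + 2)*(q + 3)*(q + 4)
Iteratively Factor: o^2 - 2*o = (o - 2)*(o)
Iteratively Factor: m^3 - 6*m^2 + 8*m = (m - 2)*(m^2 - 4*m) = (m - 4)*(m - 2)*(m)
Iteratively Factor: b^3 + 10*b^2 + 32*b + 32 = (b + 4)*(b^2 + 6*b + 8) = (b + 2)*(b + 4)*(b + 4)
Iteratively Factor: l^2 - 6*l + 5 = (l - 5)*(l - 1)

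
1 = 1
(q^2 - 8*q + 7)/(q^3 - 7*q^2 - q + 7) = 1/(q + 1)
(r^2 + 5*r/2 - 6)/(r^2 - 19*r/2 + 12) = (r + 4)/(r - 8)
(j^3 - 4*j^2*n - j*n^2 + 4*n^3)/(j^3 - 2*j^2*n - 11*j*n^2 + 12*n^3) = (j + n)/(j + 3*n)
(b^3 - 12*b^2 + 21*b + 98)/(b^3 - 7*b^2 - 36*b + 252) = (b^2 - 5*b - 14)/(b^2 - 36)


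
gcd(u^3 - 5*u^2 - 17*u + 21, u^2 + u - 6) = u + 3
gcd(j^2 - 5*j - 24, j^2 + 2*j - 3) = j + 3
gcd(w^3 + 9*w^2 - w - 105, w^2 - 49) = w + 7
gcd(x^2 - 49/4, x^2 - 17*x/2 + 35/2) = x - 7/2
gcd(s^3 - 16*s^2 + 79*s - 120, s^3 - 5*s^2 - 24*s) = s - 8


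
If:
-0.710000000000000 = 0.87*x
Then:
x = -0.82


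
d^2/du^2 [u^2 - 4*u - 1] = 2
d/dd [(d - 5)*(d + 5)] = 2*d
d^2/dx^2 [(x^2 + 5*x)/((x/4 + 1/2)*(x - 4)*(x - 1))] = 8*(x^6 + 15*x^5 - 27*x^4 + x^3 - 168*x^2 + 360*x + 304)/(x^9 - 9*x^8 + 9*x^7 + 105*x^6 - 198*x^5 - 396*x^4 + 840*x^3 + 288*x^2 - 1152*x + 512)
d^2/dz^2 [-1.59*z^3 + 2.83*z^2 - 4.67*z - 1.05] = 5.66 - 9.54*z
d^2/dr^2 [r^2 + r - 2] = 2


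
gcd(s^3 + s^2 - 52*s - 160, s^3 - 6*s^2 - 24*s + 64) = s^2 - 4*s - 32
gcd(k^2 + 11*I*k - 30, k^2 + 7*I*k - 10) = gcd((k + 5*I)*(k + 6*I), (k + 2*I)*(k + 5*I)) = k + 5*I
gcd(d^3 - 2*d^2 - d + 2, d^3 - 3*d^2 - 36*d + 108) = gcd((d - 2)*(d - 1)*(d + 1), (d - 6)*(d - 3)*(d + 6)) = 1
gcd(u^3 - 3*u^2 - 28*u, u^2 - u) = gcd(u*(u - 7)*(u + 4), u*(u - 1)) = u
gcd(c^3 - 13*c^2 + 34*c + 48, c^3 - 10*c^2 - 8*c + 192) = c^2 - 14*c + 48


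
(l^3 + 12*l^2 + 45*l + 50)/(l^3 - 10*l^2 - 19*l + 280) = (l^2 + 7*l + 10)/(l^2 - 15*l + 56)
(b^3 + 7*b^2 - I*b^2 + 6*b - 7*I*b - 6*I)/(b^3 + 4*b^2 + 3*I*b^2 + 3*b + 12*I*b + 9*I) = (b^2 + b*(6 - I) - 6*I)/(b^2 + 3*b*(1 + I) + 9*I)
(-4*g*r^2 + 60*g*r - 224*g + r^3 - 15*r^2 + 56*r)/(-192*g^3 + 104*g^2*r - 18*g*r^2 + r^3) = (r^2 - 15*r + 56)/(48*g^2 - 14*g*r + r^2)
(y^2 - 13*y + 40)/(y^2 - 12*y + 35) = (y - 8)/(y - 7)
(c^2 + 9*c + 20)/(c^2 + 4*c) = (c + 5)/c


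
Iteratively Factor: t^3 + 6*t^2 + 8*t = (t + 4)*(t^2 + 2*t) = t*(t + 4)*(t + 2)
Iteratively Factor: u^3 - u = (u)*(u^2 - 1) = u*(u - 1)*(u + 1)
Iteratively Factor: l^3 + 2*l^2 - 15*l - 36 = (l + 3)*(l^2 - l - 12) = (l - 4)*(l + 3)*(l + 3)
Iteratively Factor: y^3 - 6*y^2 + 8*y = (y)*(y^2 - 6*y + 8) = y*(y - 4)*(y - 2)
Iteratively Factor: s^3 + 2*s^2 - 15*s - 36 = (s - 4)*(s^2 + 6*s + 9) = (s - 4)*(s + 3)*(s + 3)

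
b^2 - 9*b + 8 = (b - 8)*(b - 1)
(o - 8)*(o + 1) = o^2 - 7*o - 8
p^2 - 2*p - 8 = (p - 4)*(p + 2)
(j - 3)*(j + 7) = j^2 + 4*j - 21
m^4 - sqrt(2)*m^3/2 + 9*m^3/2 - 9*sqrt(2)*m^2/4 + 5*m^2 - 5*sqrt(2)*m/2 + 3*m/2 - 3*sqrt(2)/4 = (m + 1/2)*(m + 1)*(m + 3)*(m - sqrt(2)/2)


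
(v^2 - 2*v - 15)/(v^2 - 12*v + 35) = (v + 3)/(v - 7)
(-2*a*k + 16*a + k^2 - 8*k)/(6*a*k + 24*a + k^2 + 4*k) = (-2*a*k + 16*a + k^2 - 8*k)/(6*a*k + 24*a + k^2 + 4*k)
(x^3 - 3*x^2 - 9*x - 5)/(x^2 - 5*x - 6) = (x^2 - 4*x - 5)/(x - 6)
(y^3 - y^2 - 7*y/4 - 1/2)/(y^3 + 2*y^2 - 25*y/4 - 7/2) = (2*y + 1)/(2*y + 7)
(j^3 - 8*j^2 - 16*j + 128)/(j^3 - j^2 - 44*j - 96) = (j - 4)/(j + 3)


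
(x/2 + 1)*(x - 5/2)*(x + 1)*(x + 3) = x^4/2 + 7*x^3/4 - 2*x^2 - 43*x/4 - 15/2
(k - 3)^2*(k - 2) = k^3 - 8*k^2 + 21*k - 18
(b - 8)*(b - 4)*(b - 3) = b^3 - 15*b^2 + 68*b - 96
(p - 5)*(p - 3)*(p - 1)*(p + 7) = p^4 - 2*p^3 - 40*p^2 + 146*p - 105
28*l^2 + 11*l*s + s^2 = (4*l + s)*(7*l + s)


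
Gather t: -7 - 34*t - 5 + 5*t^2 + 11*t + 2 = 5*t^2 - 23*t - 10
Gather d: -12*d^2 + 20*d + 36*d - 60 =-12*d^2 + 56*d - 60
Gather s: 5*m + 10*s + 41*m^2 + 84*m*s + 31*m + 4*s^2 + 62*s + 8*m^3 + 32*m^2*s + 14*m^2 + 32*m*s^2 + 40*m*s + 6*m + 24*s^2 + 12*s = 8*m^3 + 55*m^2 + 42*m + s^2*(32*m + 28) + s*(32*m^2 + 124*m + 84)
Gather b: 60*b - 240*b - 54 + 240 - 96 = 90 - 180*b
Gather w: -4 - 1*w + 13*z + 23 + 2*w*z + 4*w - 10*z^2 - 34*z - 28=w*(2*z + 3) - 10*z^2 - 21*z - 9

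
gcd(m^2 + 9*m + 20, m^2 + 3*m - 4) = m + 4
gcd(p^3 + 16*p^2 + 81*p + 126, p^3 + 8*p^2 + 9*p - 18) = p^2 + 9*p + 18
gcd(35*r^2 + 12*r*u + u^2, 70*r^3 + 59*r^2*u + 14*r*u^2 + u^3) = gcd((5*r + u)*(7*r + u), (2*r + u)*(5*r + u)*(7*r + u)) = 35*r^2 + 12*r*u + u^2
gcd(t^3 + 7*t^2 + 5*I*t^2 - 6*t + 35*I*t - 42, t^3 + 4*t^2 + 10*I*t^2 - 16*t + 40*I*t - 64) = t + 2*I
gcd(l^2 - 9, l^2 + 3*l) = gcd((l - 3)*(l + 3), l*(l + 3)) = l + 3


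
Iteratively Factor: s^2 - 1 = (s + 1)*(s - 1)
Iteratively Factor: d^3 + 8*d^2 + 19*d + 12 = (d + 4)*(d^2 + 4*d + 3) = (d + 1)*(d + 4)*(d + 3)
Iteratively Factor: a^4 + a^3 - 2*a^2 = (a + 2)*(a^3 - a^2) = a*(a + 2)*(a^2 - a) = a*(a - 1)*(a + 2)*(a)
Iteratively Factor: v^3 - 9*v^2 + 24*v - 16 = (v - 1)*(v^2 - 8*v + 16) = (v - 4)*(v - 1)*(v - 4)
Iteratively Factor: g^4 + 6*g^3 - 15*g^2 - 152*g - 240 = (g + 4)*(g^3 + 2*g^2 - 23*g - 60) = (g + 3)*(g + 4)*(g^2 - g - 20) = (g - 5)*(g + 3)*(g + 4)*(g + 4)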